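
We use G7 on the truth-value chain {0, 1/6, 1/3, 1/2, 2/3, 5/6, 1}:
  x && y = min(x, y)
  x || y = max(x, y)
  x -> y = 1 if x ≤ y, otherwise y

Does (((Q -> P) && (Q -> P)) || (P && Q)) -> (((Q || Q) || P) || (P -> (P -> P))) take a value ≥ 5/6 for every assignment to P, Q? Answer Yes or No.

Yes

At P = 1/2, Q = 2/3, for instance:
Q -> P = 2/3 -> 1/2 = 1/2
Q -> P = 2/3 -> 1/2 = 1/2
(Q -> P) && (Q -> P) = 1/2 && 1/2 = 1/2
P && Q = 1/2 && 2/3 = 1/2
((Q -> P) && (Q -> P)) || (P && Q) = 1/2 || 1/2 = 1/2
Q || Q = 2/3 || 2/3 = 2/3
(Q || Q) || P = 2/3 || 1/2 = 2/3
P -> P = 1/2 -> 1/2 = 1
P -> (P -> P) = 1/2 -> 1 = 1
((Q || Q) || P) || (P -> (P -> P)) = 2/3 || 1 = 1
(((Q -> P) && (Q -> P)) || (P && Q)) -> (((Q || Q) || P) || (P -> (P -> P))) = 1/2 -> 1 = 1
and checking the remaining 48 assignments likewise gives ≥ 5/6 in every case.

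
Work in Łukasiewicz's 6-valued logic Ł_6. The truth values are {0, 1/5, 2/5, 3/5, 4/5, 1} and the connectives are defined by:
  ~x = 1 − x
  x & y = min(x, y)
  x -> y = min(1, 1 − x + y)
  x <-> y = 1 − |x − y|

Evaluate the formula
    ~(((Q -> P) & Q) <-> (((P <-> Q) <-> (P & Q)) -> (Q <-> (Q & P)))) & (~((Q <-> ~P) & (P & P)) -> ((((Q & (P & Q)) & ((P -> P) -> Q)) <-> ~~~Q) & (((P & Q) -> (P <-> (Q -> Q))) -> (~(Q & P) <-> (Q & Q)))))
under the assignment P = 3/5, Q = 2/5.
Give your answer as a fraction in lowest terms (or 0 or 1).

Q -> P = 2/5 -> 3/5 = 1
(Q -> P) & Q = 1 & 2/5 = 2/5
P <-> Q = 3/5 <-> 2/5 = 4/5
P & Q = 3/5 & 2/5 = 2/5
(P <-> Q) <-> (P & Q) = 4/5 <-> 2/5 = 3/5
Q & P = 2/5 & 3/5 = 2/5
Q <-> (Q & P) = 2/5 <-> 2/5 = 1
((P <-> Q) <-> (P & Q)) -> (Q <-> (Q & P)) = 3/5 -> 1 = 1
((Q -> P) & Q) <-> (((P <-> Q) <-> (P & Q)) -> (Q <-> (Q & P))) = 2/5 <-> 1 = 2/5
~(((Q -> P) & Q) <-> (((P <-> Q) <-> (P & Q)) -> (Q <-> (Q & P)))) = ~2/5 = 3/5
~P = ~3/5 = 2/5
Q <-> ~P = 2/5 <-> 2/5 = 1
P & P = 3/5 & 3/5 = 3/5
(Q <-> ~P) & (P & P) = 1 & 3/5 = 3/5
~((Q <-> ~P) & (P & P)) = ~3/5 = 2/5
P & Q = 3/5 & 2/5 = 2/5
Q & (P & Q) = 2/5 & 2/5 = 2/5
P -> P = 3/5 -> 3/5 = 1
(P -> P) -> Q = 1 -> 2/5 = 2/5
(Q & (P & Q)) & ((P -> P) -> Q) = 2/5 & 2/5 = 2/5
~Q = ~2/5 = 3/5
~~Q = ~3/5 = 2/5
~~~Q = ~2/5 = 3/5
((Q & (P & Q)) & ((P -> P) -> Q)) <-> ~~~Q = 2/5 <-> 3/5 = 4/5
P & Q = 3/5 & 2/5 = 2/5
Q -> Q = 2/5 -> 2/5 = 1
P <-> (Q -> Q) = 3/5 <-> 1 = 3/5
(P & Q) -> (P <-> (Q -> Q)) = 2/5 -> 3/5 = 1
Q & P = 2/5 & 3/5 = 2/5
~(Q & P) = ~2/5 = 3/5
Q & Q = 2/5 & 2/5 = 2/5
~(Q & P) <-> (Q & Q) = 3/5 <-> 2/5 = 4/5
((P & Q) -> (P <-> (Q -> Q))) -> (~(Q & P) <-> (Q & Q)) = 1 -> 4/5 = 4/5
(((Q & (P & Q)) & ((P -> P) -> Q)) <-> ~~~Q) & (((P & Q) -> (P <-> (Q -> Q))) -> (~(Q & P) <-> (Q & Q))) = 4/5 & 4/5 = 4/5
~((Q <-> ~P) & (P & P)) -> ((((Q & (P & Q)) & ((P -> P) -> Q)) <-> ~~~Q) & (((P & Q) -> (P <-> (Q -> Q))) -> (~(Q & P) <-> (Q & Q)))) = 2/5 -> 4/5 = 1
~(((Q -> P) & Q) <-> (((P <-> Q) <-> (P & Q)) -> (Q <-> (Q & P)))) & (~((Q <-> ~P) & (P & P)) -> ((((Q & (P & Q)) & ((P -> P) -> Q)) <-> ~~~Q) & (((P & Q) -> (P <-> (Q -> Q))) -> (~(Q & P) <-> (Q & Q))))) = 3/5 & 1 = 3/5

3/5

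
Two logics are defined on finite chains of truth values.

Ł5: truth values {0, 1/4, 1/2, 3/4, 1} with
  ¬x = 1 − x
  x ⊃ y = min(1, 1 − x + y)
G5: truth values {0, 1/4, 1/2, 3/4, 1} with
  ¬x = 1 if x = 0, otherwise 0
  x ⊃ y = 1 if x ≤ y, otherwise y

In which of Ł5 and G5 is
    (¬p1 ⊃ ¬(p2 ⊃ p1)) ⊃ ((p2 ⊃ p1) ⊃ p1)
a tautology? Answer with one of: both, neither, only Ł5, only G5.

only Ł5

In Ł5: every assignment gives 1 — tautology.
In G5: at p1 = 1/4, p2 = 0 the value is 1/4 — not a tautology.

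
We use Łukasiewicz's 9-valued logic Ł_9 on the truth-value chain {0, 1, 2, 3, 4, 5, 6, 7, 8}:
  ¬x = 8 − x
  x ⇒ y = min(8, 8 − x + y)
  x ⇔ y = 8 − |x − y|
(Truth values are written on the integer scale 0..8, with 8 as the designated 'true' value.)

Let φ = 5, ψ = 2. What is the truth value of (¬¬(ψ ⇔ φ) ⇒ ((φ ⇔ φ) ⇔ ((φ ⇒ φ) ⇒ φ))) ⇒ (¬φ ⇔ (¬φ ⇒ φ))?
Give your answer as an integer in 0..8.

3

ψ ⇔ φ = 2 ⇔ 5 = 5
¬(ψ ⇔ φ) = ¬5 = 3
¬¬(ψ ⇔ φ) = ¬3 = 5
φ ⇔ φ = 5 ⇔ 5 = 8
φ ⇒ φ = 5 ⇒ 5 = 8
(φ ⇒ φ) ⇒ φ = 8 ⇒ 5 = 5
(φ ⇔ φ) ⇔ ((φ ⇒ φ) ⇒ φ) = 8 ⇔ 5 = 5
¬¬(ψ ⇔ φ) ⇒ ((φ ⇔ φ) ⇔ ((φ ⇒ φ) ⇒ φ)) = 5 ⇒ 5 = 8
¬φ = ¬5 = 3
¬φ = ¬5 = 3
¬φ ⇒ φ = 3 ⇒ 5 = 8
¬φ ⇔ (¬φ ⇒ φ) = 3 ⇔ 8 = 3
(¬¬(ψ ⇔ φ) ⇒ ((φ ⇔ φ) ⇔ ((φ ⇒ φ) ⇒ φ))) ⇒ (¬φ ⇔ (¬φ ⇒ φ)) = 8 ⇒ 3 = 3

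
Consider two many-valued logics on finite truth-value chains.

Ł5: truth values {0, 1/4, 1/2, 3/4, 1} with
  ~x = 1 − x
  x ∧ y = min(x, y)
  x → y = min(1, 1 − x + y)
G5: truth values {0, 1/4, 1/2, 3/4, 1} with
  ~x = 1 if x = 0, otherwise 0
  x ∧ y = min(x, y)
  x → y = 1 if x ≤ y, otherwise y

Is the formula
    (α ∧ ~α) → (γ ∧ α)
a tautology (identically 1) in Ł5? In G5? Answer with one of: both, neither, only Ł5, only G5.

only G5

In Ł5: at α = 1/4, γ = 0 the value is 3/4 — not a tautology.
In G5: every assignment gives 1 — tautology.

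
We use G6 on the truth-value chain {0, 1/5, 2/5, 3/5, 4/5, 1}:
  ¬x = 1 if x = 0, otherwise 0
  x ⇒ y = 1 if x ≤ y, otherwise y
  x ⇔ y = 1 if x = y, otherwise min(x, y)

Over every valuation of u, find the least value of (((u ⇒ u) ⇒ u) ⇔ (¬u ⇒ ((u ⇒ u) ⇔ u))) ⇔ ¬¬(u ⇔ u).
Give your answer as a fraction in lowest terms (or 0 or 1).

1/5

Take u = 1/5:
u ⇒ u = 1/5 ⇒ 1/5 = 1
(u ⇒ u) ⇒ u = 1 ⇒ 1/5 = 1/5
¬u = ¬1/5 = 0
u ⇒ u = 1/5 ⇒ 1/5 = 1
(u ⇒ u) ⇔ u = 1 ⇔ 1/5 = 1/5
¬u ⇒ ((u ⇒ u) ⇔ u) = 0 ⇒ 1/5 = 1
((u ⇒ u) ⇒ u) ⇔ (¬u ⇒ ((u ⇒ u) ⇔ u)) = 1/5 ⇔ 1 = 1/5
u ⇔ u = 1/5 ⇔ 1/5 = 1
¬(u ⇔ u) = ¬1 = 0
¬¬(u ⇔ u) = ¬0 = 1
(((u ⇒ u) ⇒ u) ⇔ (¬u ⇒ ((u ⇒ u) ⇔ u))) ⇔ ¬¬(u ⇔ u) = 1/5 ⇔ 1 = 1/5
No assignment yields a value below 1/5, so this is the minimum.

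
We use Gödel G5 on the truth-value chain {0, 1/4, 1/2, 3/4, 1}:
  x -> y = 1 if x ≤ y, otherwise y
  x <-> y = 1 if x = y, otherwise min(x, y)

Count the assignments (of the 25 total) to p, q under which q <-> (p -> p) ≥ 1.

5

value 1: 5 assignments (counts)
value 3/4: 5 assignments
value 1/2: 5 assignments
value 1/4: 5 assignments
value 0: 5 assignments
So 5 of the 25 assignments meet the threshold.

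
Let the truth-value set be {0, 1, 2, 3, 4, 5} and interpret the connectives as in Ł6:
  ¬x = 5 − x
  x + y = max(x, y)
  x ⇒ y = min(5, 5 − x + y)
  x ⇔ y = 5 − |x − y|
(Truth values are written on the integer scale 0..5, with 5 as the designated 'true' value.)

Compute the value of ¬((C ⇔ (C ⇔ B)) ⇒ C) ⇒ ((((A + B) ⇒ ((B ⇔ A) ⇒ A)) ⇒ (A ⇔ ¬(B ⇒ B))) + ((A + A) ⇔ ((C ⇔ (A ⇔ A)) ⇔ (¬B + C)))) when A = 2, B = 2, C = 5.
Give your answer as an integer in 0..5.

C ⇔ B = 5 ⇔ 2 = 2
C ⇔ (C ⇔ B) = 5 ⇔ 2 = 2
(C ⇔ (C ⇔ B)) ⇒ C = 2 ⇒ 5 = 5
¬((C ⇔ (C ⇔ B)) ⇒ C) = ¬5 = 0
A + B = 2 + 2 = 2
B ⇔ A = 2 ⇔ 2 = 5
(B ⇔ A) ⇒ A = 5 ⇒ 2 = 2
(A + B) ⇒ ((B ⇔ A) ⇒ A) = 2 ⇒ 2 = 5
B ⇒ B = 2 ⇒ 2 = 5
¬(B ⇒ B) = ¬5 = 0
A ⇔ ¬(B ⇒ B) = 2 ⇔ 0 = 3
((A + B) ⇒ ((B ⇔ A) ⇒ A)) ⇒ (A ⇔ ¬(B ⇒ B)) = 5 ⇒ 3 = 3
A + A = 2 + 2 = 2
A ⇔ A = 2 ⇔ 2 = 5
C ⇔ (A ⇔ A) = 5 ⇔ 5 = 5
¬B = ¬2 = 3
¬B + C = 3 + 5 = 5
(C ⇔ (A ⇔ A)) ⇔ (¬B + C) = 5 ⇔ 5 = 5
(A + A) ⇔ ((C ⇔ (A ⇔ A)) ⇔ (¬B + C)) = 2 ⇔ 5 = 2
(((A + B) ⇒ ((B ⇔ A) ⇒ A)) ⇒ (A ⇔ ¬(B ⇒ B))) + ((A + A) ⇔ ((C ⇔ (A ⇔ A)) ⇔ (¬B + C))) = 3 + 2 = 3
¬((C ⇔ (C ⇔ B)) ⇒ C) ⇒ ((((A + B) ⇒ ((B ⇔ A) ⇒ A)) ⇒ (A ⇔ ¬(B ⇒ B))) + ((A + A) ⇔ ((C ⇔ (A ⇔ A)) ⇔ (¬B + C)))) = 0 ⇒ 3 = 5

5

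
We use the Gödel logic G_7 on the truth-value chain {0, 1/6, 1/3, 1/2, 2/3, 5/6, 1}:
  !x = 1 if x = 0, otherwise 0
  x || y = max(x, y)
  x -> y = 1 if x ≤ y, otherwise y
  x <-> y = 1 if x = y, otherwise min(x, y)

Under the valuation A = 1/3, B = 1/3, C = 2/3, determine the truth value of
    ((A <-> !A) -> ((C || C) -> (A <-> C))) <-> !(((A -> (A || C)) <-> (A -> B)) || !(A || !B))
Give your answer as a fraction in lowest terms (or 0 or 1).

!A = !1/3 = 0
A <-> !A = 1/3 <-> 0 = 0
C || C = 2/3 || 2/3 = 2/3
A <-> C = 1/3 <-> 2/3 = 1/3
(C || C) -> (A <-> C) = 2/3 -> 1/3 = 1/3
(A <-> !A) -> ((C || C) -> (A <-> C)) = 0 -> 1/3 = 1
A || C = 1/3 || 2/3 = 2/3
A -> (A || C) = 1/3 -> 2/3 = 1
A -> B = 1/3 -> 1/3 = 1
(A -> (A || C)) <-> (A -> B) = 1 <-> 1 = 1
!B = !1/3 = 0
A || !B = 1/3 || 0 = 1/3
!(A || !B) = !1/3 = 0
((A -> (A || C)) <-> (A -> B)) || !(A || !B) = 1 || 0 = 1
!(((A -> (A || C)) <-> (A -> B)) || !(A || !B)) = !1 = 0
((A <-> !A) -> ((C || C) -> (A <-> C))) <-> !(((A -> (A || C)) <-> (A -> B)) || !(A || !B)) = 1 <-> 0 = 0

0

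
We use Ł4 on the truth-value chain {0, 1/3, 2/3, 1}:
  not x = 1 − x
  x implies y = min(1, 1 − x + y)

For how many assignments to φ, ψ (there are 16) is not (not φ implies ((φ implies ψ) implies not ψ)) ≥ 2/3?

3

φ = 0, ψ = 0 ↦ 0  <
φ = 0, ψ = 1/3 ↦ 1/3  <
φ = 0, ψ = 2/3 ↦ 2/3  ≥
φ = 0, ψ = 1 ↦ 1  ≥
φ = 1/3, ψ = 0 ↦ 0  <
φ = 1/3, ψ = 1/3 ↦ 0  <
φ = 1/3, ψ = 2/3 ↦ 1/3  <
φ = 1/3, ψ = 1 ↦ 2/3  ≥
φ = 2/3, ψ = 0 ↦ 0  <
φ = 2/3, ψ = 1/3 ↦ 0  <
φ = 2/3, ψ = 2/3 ↦ 0  <
φ = 2/3, ψ = 1 ↦ 1/3  <
φ = 1, ψ = 0 ↦ 0  <
φ = 1, ψ = 1/3 ↦ 0  <
φ = 1, ψ = 2/3 ↦ 0  <
φ = 1, ψ = 1 ↦ 0  <
So 3 of the 16 assignments meet the threshold.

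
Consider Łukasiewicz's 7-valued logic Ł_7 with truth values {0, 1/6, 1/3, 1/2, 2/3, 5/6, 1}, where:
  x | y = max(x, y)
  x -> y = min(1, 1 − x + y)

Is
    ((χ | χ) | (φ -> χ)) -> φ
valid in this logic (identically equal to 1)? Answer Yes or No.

No

Counterexample: take φ = 0, χ = 0.
χ | χ = 0 | 0 = 0
φ -> χ = 0 -> 0 = 1
(χ | χ) | (φ -> χ) = 0 | 1 = 1
((χ | χ) | (φ -> χ)) -> φ = 1 -> 0 = 0
This gives 0 ≠ 1.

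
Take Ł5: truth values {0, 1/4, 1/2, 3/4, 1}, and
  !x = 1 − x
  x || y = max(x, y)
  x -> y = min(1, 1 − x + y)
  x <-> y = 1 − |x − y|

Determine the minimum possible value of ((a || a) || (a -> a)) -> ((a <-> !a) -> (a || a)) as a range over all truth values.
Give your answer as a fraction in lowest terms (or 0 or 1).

Take a = 1/2:
a || a = 1/2 || 1/2 = 1/2
a -> a = 1/2 -> 1/2 = 1
(a || a) || (a -> a) = 1/2 || 1 = 1
!a = !1/2 = 1/2
a <-> !a = 1/2 <-> 1/2 = 1
a || a = 1/2 || 1/2 = 1/2
(a <-> !a) -> (a || a) = 1 -> 1/2 = 1/2
((a || a) || (a -> a)) -> ((a <-> !a) -> (a || a)) = 1 -> 1/2 = 1/2
No assignment yields a value below 1/2, so this is the minimum.

1/2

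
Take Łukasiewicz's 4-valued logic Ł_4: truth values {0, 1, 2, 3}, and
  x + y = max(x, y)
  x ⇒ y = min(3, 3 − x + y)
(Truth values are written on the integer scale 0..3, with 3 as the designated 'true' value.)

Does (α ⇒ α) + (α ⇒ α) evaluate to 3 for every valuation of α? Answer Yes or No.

Yes

α = 0 ↦ 3
α = 1 ↦ 3
α = 2 ↦ 3
α = 3 ↦ 3
Every assignment gives a value ≥ 3.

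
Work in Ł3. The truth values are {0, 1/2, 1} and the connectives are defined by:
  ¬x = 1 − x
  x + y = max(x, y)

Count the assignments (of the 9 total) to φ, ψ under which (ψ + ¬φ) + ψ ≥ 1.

5

φ = 0, ψ = 0 ↦ 1  ≥
φ = 0, ψ = 1/2 ↦ 1  ≥
φ = 0, ψ = 1 ↦ 1  ≥
φ = 1/2, ψ = 0 ↦ 1/2  <
φ = 1/2, ψ = 1/2 ↦ 1/2  <
φ = 1/2, ψ = 1 ↦ 1  ≥
φ = 1, ψ = 0 ↦ 0  <
φ = 1, ψ = 1/2 ↦ 1/2  <
φ = 1, ψ = 1 ↦ 1  ≥
So 5 of the 9 assignments meet the threshold.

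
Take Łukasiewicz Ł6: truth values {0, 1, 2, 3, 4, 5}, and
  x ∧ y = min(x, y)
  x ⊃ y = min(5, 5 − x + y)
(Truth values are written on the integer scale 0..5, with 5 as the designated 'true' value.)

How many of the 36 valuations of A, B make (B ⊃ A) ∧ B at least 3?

12

value 5: 1 assignment (counts)
value 4: 4 assignments (counts)
value 3: 7 assignments (counts)
value 2: 9 assignments
value 1: 8 assignments
value 0: 7 assignments
So 12 of the 36 assignments meet the threshold.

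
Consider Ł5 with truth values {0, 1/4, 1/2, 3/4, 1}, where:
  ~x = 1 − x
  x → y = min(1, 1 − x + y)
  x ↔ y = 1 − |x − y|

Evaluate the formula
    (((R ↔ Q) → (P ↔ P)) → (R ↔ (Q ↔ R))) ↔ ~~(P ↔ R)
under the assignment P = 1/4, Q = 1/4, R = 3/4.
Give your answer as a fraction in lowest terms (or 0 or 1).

R ↔ Q = 3/4 ↔ 1/4 = 1/2
P ↔ P = 1/4 ↔ 1/4 = 1
(R ↔ Q) → (P ↔ P) = 1/2 → 1 = 1
Q ↔ R = 1/4 ↔ 3/4 = 1/2
R ↔ (Q ↔ R) = 3/4 ↔ 1/2 = 3/4
((R ↔ Q) → (P ↔ P)) → (R ↔ (Q ↔ R)) = 1 → 3/4 = 3/4
P ↔ R = 1/4 ↔ 3/4 = 1/2
~(P ↔ R) = ~1/2 = 1/2
~~(P ↔ R) = ~1/2 = 1/2
(((R ↔ Q) → (P ↔ P)) → (R ↔ (Q ↔ R))) ↔ ~~(P ↔ R) = 3/4 ↔ 1/2 = 3/4

3/4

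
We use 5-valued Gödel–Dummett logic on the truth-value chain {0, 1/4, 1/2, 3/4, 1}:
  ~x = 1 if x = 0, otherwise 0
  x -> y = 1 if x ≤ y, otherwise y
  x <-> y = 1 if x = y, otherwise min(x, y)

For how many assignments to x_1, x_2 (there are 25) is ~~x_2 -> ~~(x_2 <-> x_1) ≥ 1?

21

value 1: 21 assignments (counts)
value 0: 4 assignments
So 21 of the 25 assignments meet the threshold.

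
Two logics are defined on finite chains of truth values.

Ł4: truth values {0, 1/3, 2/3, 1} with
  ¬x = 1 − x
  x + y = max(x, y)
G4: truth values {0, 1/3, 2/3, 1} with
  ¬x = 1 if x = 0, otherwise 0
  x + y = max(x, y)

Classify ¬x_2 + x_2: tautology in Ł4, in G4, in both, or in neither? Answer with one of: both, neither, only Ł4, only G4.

neither

In Ł4: at x_2 = 1/3 the value is 2/3 — not a tautology.
In G4: at x_2 = 1/3 the value is 1/3 — not a tautology.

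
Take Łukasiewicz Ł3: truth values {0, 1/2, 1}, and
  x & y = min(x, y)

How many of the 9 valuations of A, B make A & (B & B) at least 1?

1

A = 0, B = 0 ↦ 0  <
A = 0, B = 1/2 ↦ 0  <
A = 0, B = 1 ↦ 0  <
A = 1/2, B = 0 ↦ 0  <
A = 1/2, B = 1/2 ↦ 1/2  <
A = 1/2, B = 1 ↦ 1/2  <
A = 1, B = 0 ↦ 0  <
A = 1, B = 1/2 ↦ 1/2  <
A = 1, B = 1 ↦ 1  ≥
So 1 of the 9 assignments meets the threshold.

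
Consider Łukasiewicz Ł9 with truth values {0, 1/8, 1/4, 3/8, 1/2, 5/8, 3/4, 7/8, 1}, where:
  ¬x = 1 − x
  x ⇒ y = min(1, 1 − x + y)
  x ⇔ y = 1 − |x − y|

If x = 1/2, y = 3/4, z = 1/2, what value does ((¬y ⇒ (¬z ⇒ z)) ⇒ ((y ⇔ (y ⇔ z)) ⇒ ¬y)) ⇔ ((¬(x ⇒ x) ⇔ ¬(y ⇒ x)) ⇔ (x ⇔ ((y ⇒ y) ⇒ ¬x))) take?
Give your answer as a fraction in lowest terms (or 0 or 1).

1/2

¬y = ¬3/4 = 1/4
¬z = ¬1/2 = 1/2
¬z ⇒ z = 1/2 ⇒ 1/2 = 1
¬y ⇒ (¬z ⇒ z) = 1/4 ⇒ 1 = 1
y ⇔ z = 3/4 ⇔ 1/2 = 3/4
y ⇔ (y ⇔ z) = 3/4 ⇔ 3/4 = 1
¬y = ¬3/4 = 1/4
(y ⇔ (y ⇔ z)) ⇒ ¬y = 1 ⇒ 1/4 = 1/4
(¬y ⇒ (¬z ⇒ z)) ⇒ ((y ⇔ (y ⇔ z)) ⇒ ¬y) = 1 ⇒ 1/4 = 1/4
x ⇒ x = 1/2 ⇒ 1/2 = 1
¬(x ⇒ x) = ¬1 = 0
y ⇒ x = 3/4 ⇒ 1/2 = 3/4
¬(y ⇒ x) = ¬3/4 = 1/4
¬(x ⇒ x) ⇔ ¬(y ⇒ x) = 0 ⇔ 1/4 = 3/4
y ⇒ y = 3/4 ⇒ 3/4 = 1
¬x = ¬1/2 = 1/2
(y ⇒ y) ⇒ ¬x = 1 ⇒ 1/2 = 1/2
x ⇔ ((y ⇒ y) ⇒ ¬x) = 1/2 ⇔ 1/2 = 1
(¬(x ⇒ x) ⇔ ¬(y ⇒ x)) ⇔ (x ⇔ ((y ⇒ y) ⇒ ¬x)) = 3/4 ⇔ 1 = 3/4
((¬y ⇒ (¬z ⇒ z)) ⇒ ((y ⇔ (y ⇔ z)) ⇒ ¬y)) ⇔ ((¬(x ⇒ x) ⇔ ¬(y ⇒ x)) ⇔ (x ⇔ ((y ⇒ y) ⇒ ¬x))) = 1/4 ⇔ 3/4 = 1/2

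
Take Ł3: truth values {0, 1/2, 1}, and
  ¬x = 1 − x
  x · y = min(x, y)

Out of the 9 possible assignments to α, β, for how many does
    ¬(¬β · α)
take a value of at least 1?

5

α = 0, β = 0 ↦ 1  ≥
α = 0, β = 1/2 ↦ 1  ≥
α = 0, β = 1 ↦ 1  ≥
α = 1/2, β = 0 ↦ 1/2  <
α = 1/2, β = 1/2 ↦ 1/2  <
α = 1/2, β = 1 ↦ 1  ≥
α = 1, β = 0 ↦ 0  <
α = 1, β = 1/2 ↦ 1/2  <
α = 1, β = 1 ↦ 1  ≥
So 5 of the 9 assignments meet the threshold.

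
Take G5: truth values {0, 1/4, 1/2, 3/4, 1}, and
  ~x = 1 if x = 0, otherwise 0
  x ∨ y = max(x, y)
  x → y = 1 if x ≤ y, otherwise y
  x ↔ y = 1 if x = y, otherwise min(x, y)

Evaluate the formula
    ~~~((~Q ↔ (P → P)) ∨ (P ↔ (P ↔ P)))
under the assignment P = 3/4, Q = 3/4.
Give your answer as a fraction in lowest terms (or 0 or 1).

0

~Q = ~3/4 = 0
P → P = 3/4 → 3/4 = 1
~Q ↔ (P → P) = 0 ↔ 1 = 0
P ↔ P = 3/4 ↔ 3/4 = 1
P ↔ (P ↔ P) = 3/4 ↔ 1 = 3/4
(~Q ↔ (P → P)) ∨ (P ↔ (P ↔ P)) = 0 ∨ 3/4 = 3/4
~((~Q ↔ (P → P)) ∨ (P ↔ (P ↔ P))) = ~3/4 = 0
~~((~Q ↔ (P → P)) ∨ (P ↔ (P ↔ P))) = ~0 = 1
~~~((~Q ↔ (P → P)) ∨ (P ↔ (P ↔ P))) = ~1 = 0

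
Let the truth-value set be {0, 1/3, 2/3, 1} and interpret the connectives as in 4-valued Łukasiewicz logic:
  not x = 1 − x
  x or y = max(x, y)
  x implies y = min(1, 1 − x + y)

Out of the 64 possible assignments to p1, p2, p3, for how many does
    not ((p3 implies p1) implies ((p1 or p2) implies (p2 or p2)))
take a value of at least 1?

4

value 1: 4 assignments (counts)
value 2/3: 7 assignments
value 1/3: 10 assignments
value 0: 43 assignments
So 4 of the 64 assignments meet the threshold.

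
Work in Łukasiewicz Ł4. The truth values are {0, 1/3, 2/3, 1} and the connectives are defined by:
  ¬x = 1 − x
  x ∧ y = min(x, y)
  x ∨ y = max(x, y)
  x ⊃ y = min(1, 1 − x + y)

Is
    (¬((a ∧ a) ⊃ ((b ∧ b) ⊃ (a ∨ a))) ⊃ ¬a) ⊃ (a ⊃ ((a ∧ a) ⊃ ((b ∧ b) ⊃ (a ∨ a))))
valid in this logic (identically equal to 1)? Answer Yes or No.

Yes

a = 0, b = 0 ↦ 1
a = 0, b = 1/3 ↦ 1
a = 0, b = 2/3 ↦ 1
a = 0, b = 1 ↦ 1
a = 1/3, b = 0 ↦ 1
a = 1/3, b = 1/3 ↦ 1
a = 1/3, b = 2/3 ↦ 1
a = 1/3, b = 1 ↦ 1
a = 2/3, b = 0 ↦ 1
a = 2/3, b = 1/3 ↦ 1
a = 2/3, b = 2/3 ↦ 1
a = 2/3, b = 1 ↦ 1
a = 1, b = 0 ↦ 1
a = 1, b = 1/3 ↦ 1
a = 1, b = 2/3 ↦ 1
a = 1, b = 1 ↦ 1
Every assignment gives a value ≥ 1.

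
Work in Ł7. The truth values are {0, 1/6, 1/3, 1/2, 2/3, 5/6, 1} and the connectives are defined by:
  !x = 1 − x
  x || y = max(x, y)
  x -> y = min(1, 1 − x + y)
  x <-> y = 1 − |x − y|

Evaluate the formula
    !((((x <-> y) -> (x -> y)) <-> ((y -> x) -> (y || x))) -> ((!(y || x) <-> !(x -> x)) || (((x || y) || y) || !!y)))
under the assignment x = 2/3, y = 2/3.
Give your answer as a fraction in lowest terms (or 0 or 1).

0

x <-> y = 2/3 <-> 2/3 = 1
x -> y = 2/3 -> 2/3 = 1
(x <-> y) -> (x -> y) = 1 -> 1 = 1
y -> x = 2/3 -> 2/3 = 1
y || x = 2/3 || 2/3 = 2/3
(y -> x) -> (y || x) = 1 -> 2/3 = 2/3
((x <-> y) -> (x -> y)) <-> ((y -> x) -> (y || x)) = 1 <-> 2/3 = 2/3
y || x = 2/3 || 2/3 = 2/3
!(y || x) = !2/3 = 1/3
x -> x = 2/3 -> 2/3 = 1
!(x -> x) = !1 = 0
!(y || x) <-> !(x -> x) = 1/3 <-> 0 = 2/3
x || y = 2/3 || 2/3 = 2/3
(x || y) || y = 2/3 || 2/3 = 2/3
!y = !2/3 = 1/3
!!y = !1/3 = 2/3
((x || y) || y) || !!y = 2/3 || 2/3 = 2/3
(!(y || x) <-> !(x -> x)) || (((x || y) || y) || !!y) = 2/3 || 2/3 = 2/3
(((x <-> y) -> (x -> y)) <-> ((y -> x) -> (y || x))) -> ((!(y || x) <-> !(x -> x)) || (((x || y) || y) || !!y)) = 2/3 -> 2/3 = 1
!((((x <-> y) -> (x -> y)) <-> ((y -> x) -> (y || x))) -> ((!(y || x) <-> !(x -> x)) || (((x || y) || y) || !!y))) = !1 = 0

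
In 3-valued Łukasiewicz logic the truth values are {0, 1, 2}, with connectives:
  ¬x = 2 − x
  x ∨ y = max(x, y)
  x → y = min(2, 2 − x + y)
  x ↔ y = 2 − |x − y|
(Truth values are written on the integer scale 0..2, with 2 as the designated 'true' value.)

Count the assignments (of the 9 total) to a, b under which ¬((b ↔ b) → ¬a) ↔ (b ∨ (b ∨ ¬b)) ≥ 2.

a = 0, b = 0 ↦ 0  <
a = 0, b = 1 ↦ 1  <
a = 0, b = 2 ↦ 0  <
a = 1, b = 0 ↦ 1  <
a = 1, b = 1 ↦ 2  ≥
a = 1, b = 2 ↦ 1  <
a = 2, b = 0 ↦ 2  ≥
a = 2, b = 1 ↦ 1  <
a = 2, b = 2 ↦ 2  ≥
So 3 of the 9 assignments meet the threshold.

3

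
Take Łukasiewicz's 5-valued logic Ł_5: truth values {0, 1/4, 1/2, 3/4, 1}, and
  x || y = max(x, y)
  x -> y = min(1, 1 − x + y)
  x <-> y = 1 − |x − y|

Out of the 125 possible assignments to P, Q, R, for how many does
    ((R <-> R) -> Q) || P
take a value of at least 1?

value 1: 45 assignments (counts)
value 3/4: 35 assignments
value 1/2: 25 assignments
value 1/4: 15 assignments
value 0: 5 assignments
So 45 of the 125 assignments meet the threshold.

45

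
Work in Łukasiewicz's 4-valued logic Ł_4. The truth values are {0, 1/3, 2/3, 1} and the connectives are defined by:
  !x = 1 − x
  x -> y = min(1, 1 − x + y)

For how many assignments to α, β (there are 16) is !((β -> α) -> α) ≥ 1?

α = 0, β = 0 ↦ 1  ≥
α = 0, β = 1/3 ↦ 2/3  <
α = 0, β = 2/3 ↦ 1/3  <
α = 0, β = 1 ↦ 0  <
α = 1/3, β = 0 ↦ 2/3  <
α = 1/3, β = 1/3 ↦ 2/3  <
α = 1/3, β = 2/3 ↦ 1/3  <
α = 1/3, β = 1 ↦ 0  <
α = 2/3, β = 0 ↦ 1/3  <
α = 2/3, β = 1/3 ↦ 1/3  <
α = 2/3, β = 2/3 ↦ 1/3  <
α = 2/3, β = 1 ↦ 0  <
α = 1, β = 0 ↦ 0  <
α = 1, β = 1/3 ↦ 0  <
α = 1, β = 2/3 ↦ 0  <
α = 1, β = 1 ↦ 0  <
So 1 of the 16 assignments meets the threshold.

1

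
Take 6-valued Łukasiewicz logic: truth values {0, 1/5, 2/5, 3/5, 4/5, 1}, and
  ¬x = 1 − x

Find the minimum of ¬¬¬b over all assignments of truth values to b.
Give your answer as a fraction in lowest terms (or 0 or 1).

Take b = 1:
¬b = ¬1 = 0
¬¬b = ¬0 = 1
¬¬¬b = ¬1 = 0
No assignment yields a value below 0, so this is the minimum.

0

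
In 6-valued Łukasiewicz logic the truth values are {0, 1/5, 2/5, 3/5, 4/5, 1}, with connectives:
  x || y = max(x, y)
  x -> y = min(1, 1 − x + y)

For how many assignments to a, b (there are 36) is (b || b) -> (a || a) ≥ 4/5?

value 1: 21 assignments (counts)
value 4/5: 5 assignments (counts)
value 3/5: 4 assignments
value 2/5: 3 assignments
value 1/5: 2 assignments
value 0: 1 assignment
So 26 of the 36 assignments meet the threshold.

26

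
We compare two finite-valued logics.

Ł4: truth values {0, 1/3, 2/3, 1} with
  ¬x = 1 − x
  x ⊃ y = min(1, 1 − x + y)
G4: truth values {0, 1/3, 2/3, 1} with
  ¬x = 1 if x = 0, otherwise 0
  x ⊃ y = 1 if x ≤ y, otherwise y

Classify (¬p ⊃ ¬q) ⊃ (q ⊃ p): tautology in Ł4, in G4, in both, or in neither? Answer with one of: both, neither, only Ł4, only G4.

only Ł4

In Ł4: every assignment gives 1 — tautology.
In G4: at p = 1/3, q = 2/3 the value is 1/3 — not a tautology.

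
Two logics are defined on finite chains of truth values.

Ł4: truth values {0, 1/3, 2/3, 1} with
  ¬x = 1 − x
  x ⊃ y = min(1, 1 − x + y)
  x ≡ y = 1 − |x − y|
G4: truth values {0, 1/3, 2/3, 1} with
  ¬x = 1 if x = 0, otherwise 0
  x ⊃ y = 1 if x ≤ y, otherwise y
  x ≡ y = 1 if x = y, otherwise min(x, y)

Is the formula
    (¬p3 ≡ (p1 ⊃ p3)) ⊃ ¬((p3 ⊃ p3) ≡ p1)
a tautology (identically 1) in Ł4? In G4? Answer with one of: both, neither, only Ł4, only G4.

only G4

In Ł4: at p1 = 2/3, p3 = 1/3 the value is 1/3 — not a tautology.
In G4: every assignment gives 1 — tautology.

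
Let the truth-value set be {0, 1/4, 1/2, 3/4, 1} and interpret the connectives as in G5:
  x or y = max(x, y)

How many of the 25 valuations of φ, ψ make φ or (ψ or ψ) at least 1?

9

value 1: 9 assignments (counts)
value 3/4: 7 assignments
value 1/2: 5 assignments
value 1/4: 3 assignments
value 0: 1 assignment
So 9 of the 25 assignments meet the threshold.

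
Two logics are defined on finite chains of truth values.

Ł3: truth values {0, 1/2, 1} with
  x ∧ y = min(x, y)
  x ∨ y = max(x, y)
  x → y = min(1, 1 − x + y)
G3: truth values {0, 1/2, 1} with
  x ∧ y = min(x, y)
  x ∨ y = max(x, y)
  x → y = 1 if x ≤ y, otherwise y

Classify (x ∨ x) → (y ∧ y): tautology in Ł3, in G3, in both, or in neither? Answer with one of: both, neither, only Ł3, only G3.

neither

In Ł3: at x = 1/2, y = 0 the value is 1/2 — not a tautology.
In G3: at x = 1/2, y = 0 the value is 0 — not a tautology.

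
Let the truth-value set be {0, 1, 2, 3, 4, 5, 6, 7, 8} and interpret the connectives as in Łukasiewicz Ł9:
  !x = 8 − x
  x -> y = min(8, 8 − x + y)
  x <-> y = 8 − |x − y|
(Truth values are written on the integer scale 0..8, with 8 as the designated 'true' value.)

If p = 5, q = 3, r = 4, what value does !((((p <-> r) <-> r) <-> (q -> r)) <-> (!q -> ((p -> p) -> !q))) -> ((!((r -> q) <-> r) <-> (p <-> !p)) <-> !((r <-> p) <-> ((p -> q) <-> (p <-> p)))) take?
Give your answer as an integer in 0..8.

8

p <-> r = 5 <-> 4 = 7
(p <-> r) <-> r = 7 <-> 4 = 5
q -> r = 3 -> 4 = 8
((p <-> r) <-> r) <-> (q -> r) = 5 <-> 8 = 5
!q = !3 = 5
p -> p = 5 -> 5 = 8
!q = !3 = 5
(p -> p) -> !q = 8 -> 5 = 5
!q -> ((p -> p) -> !q) = 5 -> 5 = 8
(((p <-> r) <-> r) <-> (q -> r)) <-> (!q -> ((p -> p) -> !q)) = 5 <-> 8 = 5
!((((p <-> r) <-> r) <-> (q -> r)) <-> (!q -> ((p -> p) -> !q))) = !5 = 3
r -> q = 4 -> 3 = 7
(r -> q) <-> r = 7 <-> 4 = 5
!((r -> q) <-> r) = !5 = 3
!p = !5 = 3
p <-> !p = 5 <-> 3 = 6
!((r -> q) <-> r) <-> (p <-> !p) = 3 <-> 6 = 5
r <-> p = 4 <-> 5 = 7
p -> q = 5 -> 3 = 6
p <-> p = 5 <-> 5 = 8
(p -> q) <-> (p <-> p) = 6 <-> 8 = 6
(r <-> p) <-> ((p -> q) <-> (p <-> p)) = 7 <-> 6 = 7
!((r <-> p) <-> ((p -> q) <-> (p <-> p))) = !7 = 1
(!((r -> q) <-> r) <-> (p <-> !p)) <-> !((r <-> p) <-> ((p -> q) <-> (p <-> p))) = 5 <-> 1 = 4
!((((p <-> r) <-> r) <-> (q -> r)) <-> (!q -> ((p -> p) -> !q))) -> ((!((r -> q) <-> r) <-> (p <-> !p)) <-> !((r <-> p) <-> ((p -> q) <-> (p <-> p)))) = 3 -> 4 = 8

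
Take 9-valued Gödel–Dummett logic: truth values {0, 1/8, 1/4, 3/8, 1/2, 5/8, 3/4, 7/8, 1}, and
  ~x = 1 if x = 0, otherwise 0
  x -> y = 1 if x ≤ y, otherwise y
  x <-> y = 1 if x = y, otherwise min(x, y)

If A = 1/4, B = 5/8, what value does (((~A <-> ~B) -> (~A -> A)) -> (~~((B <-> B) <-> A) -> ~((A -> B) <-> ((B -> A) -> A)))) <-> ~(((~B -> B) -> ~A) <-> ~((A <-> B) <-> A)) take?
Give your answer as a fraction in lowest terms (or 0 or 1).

~A = ~1/4 = 0
~B = ~5/8 = 0
~A <-> ~B = 0 <-> 0 = 1
~A = ~1/4 = 0
~A -> A = 0 -> 1/4 = 1
(~A <-> ~B) -> (~A -> A) = 1 -> 1 = 1
B <-> B = 5/8 <-> 5/8 = 1
(B <-> B) <-> A = 1 <-> 1/4 = 1/4
~((B <-> B) <-> A) = ~1/4 = 0
~~((B <-> B) <-> A) = ~0 = 1
A -> B = 1/4 -> 5/8 = 1
B -> A = 5/8 -> 1/4 = 1/4
(B -> A) -> A = 1/4 -> 1/4 = 1
(A -> B) <-> ((B -> A) -> A) = 1 <-> 1 = 1
~((A -> B) <-> ((B -> A) -> A)) = ~1 = 0
~~((B <-> B) <-> A) -> ~((A -> B) <-> ((B -> A) -> A)) = 1 -> 0 = 0
((~A <-> ~B) -> (~A -> A)) -> (~~((B <-> B) <-> A) -> ~((A -> B) <-> ((B -> A) -> A))) = 1 -> 0 = 0
~B = ~5/8 = 0
~B -> B = 0 -> 5/8 = 1
~A = ~1/4 = 0
(~B -> B) -> ~A = 1 -> 0 = 0
A <-> B = 1/4 <-> 5/8 = 1/4
(A <-> B) <-> A = 1/4 <-> 1/4 = 1
~((A <-> B) <-> A) = ~1 = 0
((~B -> B) -> ~A) <-> ~((A <-> B) <-> A) = 0 <-> 0 = 1
~(((~B -> B) -> ~A) <-> ~((A <-> B) <-> A)) = ~1 = 0
(((~A <-> ~B) -> (~A -> A)) -> (~~((B <-> B) <-> A) -> ~((A -> B) <-> ((B -> A) -> A)))) <-> ~(((~B -> B) -> ~A) <-> ~((A <-> B) <-> A)) = 0 <-> 0 = 1

1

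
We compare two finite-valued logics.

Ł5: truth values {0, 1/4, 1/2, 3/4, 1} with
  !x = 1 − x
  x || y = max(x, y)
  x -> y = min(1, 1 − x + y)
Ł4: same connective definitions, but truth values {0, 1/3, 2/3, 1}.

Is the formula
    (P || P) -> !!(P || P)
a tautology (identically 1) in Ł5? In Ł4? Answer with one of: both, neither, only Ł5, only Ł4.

In Ł5: every assignment gives 1 — tautology.
In Ł4: every assignment gives 1 — tautology.

both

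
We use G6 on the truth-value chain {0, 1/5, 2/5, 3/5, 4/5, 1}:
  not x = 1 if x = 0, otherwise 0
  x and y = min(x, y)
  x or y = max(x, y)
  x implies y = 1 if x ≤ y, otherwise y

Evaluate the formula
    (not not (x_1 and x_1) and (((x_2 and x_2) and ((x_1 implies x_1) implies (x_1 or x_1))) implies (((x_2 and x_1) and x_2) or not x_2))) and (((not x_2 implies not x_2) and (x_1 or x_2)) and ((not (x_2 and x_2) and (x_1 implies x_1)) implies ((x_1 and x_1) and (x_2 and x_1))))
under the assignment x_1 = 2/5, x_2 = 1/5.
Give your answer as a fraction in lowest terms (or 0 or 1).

x_1 and x_1 = 2/5 and 2/5 = 2/5
not (x_1 and x_1) = not 2/5 = 0
not not (x_1 and x_1) = not 0 = 1
x_2 and x_2 = 1/5 and 1/5 = 1/5
x_1 implies x_1 = 2/5 implies 2/5 = 1
x_1 or x_1 = 2/5 or 2/5 = 2/5
(x_1 implies x_1) implies (x_1 or x_1) = 1 implies 2/5 = 2/5
(x_2 and x_2) and ((x_1 implies x_1) implies (x_1 or x_1)) = 1/5 and 2/5 = 1/5
x_2 and x_1 = 1/5 and 2/5 = 1/5
(x_2 and x_1) and x_2 = 1/5 and 1/5 = 1/5
not x_2 = not 1/5 = 0
((x_2 and x_1) and x_2) or not x_2 = 1/5 or 0 = 1/5
((x_2 and x_2) and ((x_1 implies x_1) implies (x_1 or x_1))) implies (((x_2 and x_1) and x_2) or not x_2) = 1/5 implies 1/5 = 1
not not (x_1 and x_1) and (((x_2 and x_2) and ((x_1 implies x_1) implies (x_1 or x_1))) implies (((x_2 and x_1) and x_2) or not x_2)) = 1 and 1 = 1
not x_2 = not 1/5 = 0
not x_2 = not 1/5 = 0
not x_2 implies not x_2 = 0 implies 0 = 1
x_1 or x_2 = 2/5 or 1/5 = 2/5
(not x_2 implies not x_2) and (x_1 or x_2) = 1 and 2/5 = 2/5
x_2 and x_2 = 1/5 and 1/5 = 1/5
not (x_2 and x_2) = not 1/5 = 0
x_1 implies x_1 = 2/5 implies 2/5 = 1
not (x_2 and x_2) and (x_1 implies x_1) = 0 and 1 = 0
x_1 and x_1 = 2/5 and 2/5 = 2/5
x_2 and x_1 = 1/5 and 2/5 = 1/5
(x_1 and x_1) and (x_2 and x_1) = 2/5 and 1/5 = 1/5
(not (x_2 and x_2) and (x_1 implies x_1)) implies ((x_1 and x_1) and (x_2 and x_1)) = 0 implies 1/5 = 1
((not x_2 implies not x_2) and (x_1 or x_2)) and ((not (x_2 and x_2) and (x_1 implies x_1)) implies ((x_1 and x_1) and (x_2 and x_1))) = 2/5 and 1 = 2/5
(not not (x_1 and x_1) and (((x_2 and x_2) and ((x_1 implies x_1) implies (x_1 or x_1))) implies (((x_2 and x_1) and x_2) or not x_2))) and (((not x_2 implies not x_2) and (x_1 or x_2)) and ((not (x_2 and x_2) and (x_1 implies x_1)) implies ((x_1 and x_1) and (x_2 and x_1)))) = 1 and 2/5 = 2/5

2/5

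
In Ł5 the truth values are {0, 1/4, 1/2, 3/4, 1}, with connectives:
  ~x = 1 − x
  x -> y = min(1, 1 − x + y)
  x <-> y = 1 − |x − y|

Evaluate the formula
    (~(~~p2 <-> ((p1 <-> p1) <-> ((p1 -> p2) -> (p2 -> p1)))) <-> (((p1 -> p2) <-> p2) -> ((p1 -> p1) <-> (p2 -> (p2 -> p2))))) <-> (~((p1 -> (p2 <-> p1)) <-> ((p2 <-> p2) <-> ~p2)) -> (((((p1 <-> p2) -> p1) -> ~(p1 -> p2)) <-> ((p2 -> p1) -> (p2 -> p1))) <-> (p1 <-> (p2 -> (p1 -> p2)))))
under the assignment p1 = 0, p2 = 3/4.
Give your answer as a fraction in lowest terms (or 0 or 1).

1/2

~p2 = ~3/4 = 1/4
~~p2 = ~1/4 = 3/4
p1 <-> p1 = 0 <-> 0 = 1
p1 -> p2 = 0 -> 3/4 = 1
p2 -> p1 = 3/4 -> 0 = 1/4
(p1 -> p2) -> (p2 -> p1) = 1 -> 1/4 = 1/4
(p1 <-> p1) <-> ((p1 -> p2) -> (p2 -> p1)) = 1 <-> 1/4 = 1/4
~~p2 <-> ((p1 <-> p1) <-> ((p1 -> p2) -> (p2 -> p1))) = 3/4 <-> 1/4 = 1/2
~(~~p2 <-> ((p1 <-> p1) <-> ((p1 -> p2) -> (p2 -> p1)))) = ~1/2 = 1/2
p1 -> p2 = 0 -> 3/4 = 1
(p1 -> p2) <-> p2 = 1 <-> 3/4 = 3/4
p1 -> p1 = 0 -> 0 = 1
p2 -> p2 = 3/4 -> 3/4 = 1
p2 -> (p2 -> p2) = 3/4 -> 1 = 1
(p1 -> p1) <-> (p2 -> (p2 -> p2)) = 1 <-> 1 = 1
((p1 -> p2) <-> p2) -> ((p1 -> p1) <-> (p2 -> (p2 -> p2))) = 3/4 -> 1 = 1
~(~~p2 <-> ((p1 <-> p1) <-> ((p1 -> p2) -> (p2 -> p1)))) <-> (((p1 -> p2) <-> p2) -> ((p1 -> p1) <-> (p2 -> (p2 -> p2)))) = 1/2 <-> 1 = 1/2
p2 <-> p1 = 3/4 <-> 0 = 1/4
p1 -> (p2 <-> p1) = 0 -> 1/4 = 1
p2 <-> p2 = 3/4 <-> 3/4 = 1
~p2 = ~3/4 = 1/4
(p2 <-> p2) <-> ~p2 = 1 <-> 1/4 = 1/4
(p1 -> (p2 <-> p1)) <-> ((p2 <-> p2) <-> ~p2) = 1 <-> 1/4 = 1/4
~((p1 -> (p2 <-> p1)) <-> ((p2 <-> p2) <-> ~p2)) = ~1/4 = 3/4
p1 <-> p2 = 0 <-> 3/4 = 1/4
(p1 <-> p2) -> p1 = 1/4 -> 0 = 3/4
p1 -> p2 = 0 -> 3/4 = 1
~(p1 -> p2) = ~1 = 0
((p1 <-> p2) -> p1) -> ~(p1 -> p2) = 3/4 -> 0 = 1/4
p2 -> p1 = 3/4 -> 0 = 1/4
p2 -> p1 = 3/4 -> 0 = 1/4
(p2 -> p1) -> (p2 -> p1) = 1/4 -> 1/4 = 1
(((p1 <-> p2) -> p1) -> ~(p1 -> p2)) <-> ((p2 -> p1) -> (p2 -> p1)) = 1/4 <-> 1 = 1/4
p1 -> p2 = 0 -> 3/4 = 1
p2 -> (p1 -> p2) = 3/4 -> 1 = 1
p1 <-> (p2 -> (p1 -> p2)) = 0 <-> 1 = 0
((((p1 <-> p2) -> p1) -> ~(p1 -> p2)) <-> ((p2 -> p1) -> (p2 -> p1))) <-> (p1 <-> (p2 -> (p1 -> p2))) = 1/4 <-> 0 = 3/4
~((p1 -> (p2 <-> p1)) <-> ((p2 <-> p2) <-> ~p2)) -> (((((p1 <-> p2) -> p1) -> ~(p1 -> p2)) <-> ((p2 -> p1) -> (p2 -> p1))) <-> (p1 <-> (p2 -> (p1 -> p2)))) = 3/4 -> 3/4 = 1
(~(~~p2 <-> ((p1 <-> p1) <-> ((p1 -> p2) -> (p2 -> p1)))) <-> (((p1 -> p2) <-> p2) -> ((p1 -> p1) <-> (p2 -> (p2 -> p2))))) <-> (~((p1 -> (p2 <-> p1)) <-> ((p2 <-> p2) <-> ~p2)) -> (((((p1 <-> p2) -> p1) -> ~(p1 -> p2)) <-> ((p2 -> p1) -> (p2 -> p1))) <-> (p1 <-> (p2 -> (p1 -> p2))))) = 1/2 <-> 1 = 1/2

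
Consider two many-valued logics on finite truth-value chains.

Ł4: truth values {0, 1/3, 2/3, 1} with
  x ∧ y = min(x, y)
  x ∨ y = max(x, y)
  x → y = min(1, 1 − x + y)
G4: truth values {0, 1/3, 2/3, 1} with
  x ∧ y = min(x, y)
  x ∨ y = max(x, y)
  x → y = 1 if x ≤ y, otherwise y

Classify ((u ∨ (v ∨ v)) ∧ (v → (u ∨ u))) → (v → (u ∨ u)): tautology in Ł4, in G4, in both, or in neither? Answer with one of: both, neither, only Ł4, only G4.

In Ł4: every assignment gives 1 — tautology.
In G4: every assignment gives 1 — tautology.

both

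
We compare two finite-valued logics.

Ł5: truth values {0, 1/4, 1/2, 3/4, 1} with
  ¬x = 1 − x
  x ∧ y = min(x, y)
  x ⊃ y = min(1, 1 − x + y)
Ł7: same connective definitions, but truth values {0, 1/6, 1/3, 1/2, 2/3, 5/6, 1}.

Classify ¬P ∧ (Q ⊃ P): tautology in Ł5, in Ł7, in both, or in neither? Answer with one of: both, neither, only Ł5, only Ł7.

neither

In Ł5: at P = 0, Q = 1/4 the value is 3/4 — not a tautology.
In Ł7: at P = 0, Q = 1/6 the value is 5/6 — not a tautology.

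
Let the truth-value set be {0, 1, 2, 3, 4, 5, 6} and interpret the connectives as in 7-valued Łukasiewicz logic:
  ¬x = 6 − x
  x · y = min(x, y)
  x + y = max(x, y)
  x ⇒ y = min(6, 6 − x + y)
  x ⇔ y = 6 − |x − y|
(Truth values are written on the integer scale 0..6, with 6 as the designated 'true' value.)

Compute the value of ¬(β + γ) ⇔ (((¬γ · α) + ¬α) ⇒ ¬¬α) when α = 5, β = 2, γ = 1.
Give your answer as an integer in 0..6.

β + γ = 2 + 1 = 2
¬(β + γ) = ¬2 = 4
¬γ = ¬1 = 5
¬γ · α = 5 · 5 = 5
¬α = ¬5 = 1
(¬γ · α) + ¬α = 5 + 1 = 5
¬α = ¬5 = 1
¬¬α = ¬1 = 5
((¬γ · α) + ¬α) ⇒ ¬¬α = 5 ⇒ 5 = 6
¬(β + γ) ⇔ (((¬γ · α) + ¬α) ⇒ ¬¬α) = 4 ⇔ 6 = 4

4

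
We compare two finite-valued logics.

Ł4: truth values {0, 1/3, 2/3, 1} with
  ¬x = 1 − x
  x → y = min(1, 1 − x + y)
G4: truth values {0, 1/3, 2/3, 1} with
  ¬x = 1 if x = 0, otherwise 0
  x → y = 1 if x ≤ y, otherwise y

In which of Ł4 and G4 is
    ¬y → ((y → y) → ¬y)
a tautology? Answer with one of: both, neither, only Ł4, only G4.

In Ł4: every assignment gives 1 — tautology.
In G4: every assignment gives 1 — tautology.

both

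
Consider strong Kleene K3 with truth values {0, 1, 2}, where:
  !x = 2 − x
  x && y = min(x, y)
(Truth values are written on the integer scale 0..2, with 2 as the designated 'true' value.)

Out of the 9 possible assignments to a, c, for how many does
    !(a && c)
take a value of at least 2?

a = 0, c = 0 ↦ 2  ≥
a = 0, c = 1 ↦ 2  ≥
a = 0, c = 2 ↦ 2  ≥
a = 1, c = 0 ↦ 2  ≥
a = 1, c = 1 ↦ 1  <
a = 1, c = 2 ↦ 1  <
a = 2, c = 0 ↦ 2  ≥
a = 2, c = 1 ↦ 1  <
a = 2, c = 2 ↦ 0  <
So 5 of the 9 assignments meet the threshold.

5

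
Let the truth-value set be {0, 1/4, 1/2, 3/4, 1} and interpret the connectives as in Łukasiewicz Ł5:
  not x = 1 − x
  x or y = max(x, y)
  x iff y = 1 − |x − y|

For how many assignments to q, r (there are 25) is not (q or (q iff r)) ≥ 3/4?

3

value 1: 1 assignment (counts)
value 3/4: 2 assignments (counts)
value 1/2: 4 assignments
value 1/4: 9 assignments
value 0: 9 assignments
So 3 of the 25 assignments meet the threshold.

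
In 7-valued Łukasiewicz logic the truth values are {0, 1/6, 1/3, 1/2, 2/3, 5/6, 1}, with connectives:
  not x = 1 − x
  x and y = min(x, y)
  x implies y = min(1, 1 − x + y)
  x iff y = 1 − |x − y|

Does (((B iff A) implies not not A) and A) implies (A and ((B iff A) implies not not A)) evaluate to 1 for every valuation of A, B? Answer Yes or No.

At A = 1/2, B = 1/3, for instance:
B iff A = 1/3 iff 1/2 = 5/6
not A = not 1/2 = 1/2
not not A = not 1/2 = 1/2
(B iff A) implies not not A = 5/6 implies 1/2 = 2/3
((B iff A) implies not not A) and A = 2/3 and 1/2 = 1/2
A and ((B iff A) implies not not A) = 1/2 and 2/3 = 1/2
(((B iff A) implies not not A) and A) implies (A and ((B iff A) implies not not A)) = 1/2 implies 1/2 = 1
and checking the remaining 48 assignments likewise gives ≥ 1 in every case.

Yes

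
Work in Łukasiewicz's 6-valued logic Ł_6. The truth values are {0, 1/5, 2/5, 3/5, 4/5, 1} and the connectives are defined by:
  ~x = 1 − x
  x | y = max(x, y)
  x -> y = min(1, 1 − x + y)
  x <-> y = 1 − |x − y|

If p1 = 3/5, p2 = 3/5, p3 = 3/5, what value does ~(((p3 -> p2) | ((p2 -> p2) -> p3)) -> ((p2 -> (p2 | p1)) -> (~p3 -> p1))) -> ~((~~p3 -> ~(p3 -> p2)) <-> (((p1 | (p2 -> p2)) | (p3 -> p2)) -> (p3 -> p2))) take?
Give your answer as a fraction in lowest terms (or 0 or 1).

p3 -> p2 = 3/5 -> 3/5 = 1
p2 -> p2 = 3/5 -> 3/5 = 1
(p2 -> p2) -> p3 = 1 -> 3/5 = 3/5
(p3 -> p2) | ((p2 -> p2) -> p3) = 1 | 3/5 = 1
p2 | p1 = 3/5 | 3/5 = 3/5
p2 -> (p2 | p1) = 3/5 -> 3/5 = 1
~p3 = ~3/5 = 2/5
~p3 -> p1 = 2/5 -> 3/5 = 1
(p2 -> (p2 | p1)) -> (~p3 -> p1) = 1 -> 1 = 1
((p3 -> p2) | ((p2 -> p2) -> p3)) -> ((p2 -> (p2 | p1)) -> (~p3 -> p1)) = 1 -> 1 = 1
~(((p3 -> p2) | ((p2 -> p2) -> p3)) -> ((p2 -> (p2 | p1)) -> (~p3 -> p1))) = ~1 = 0
~p3 = ~3/5 = 2/5
~~p3 = ~2/5 = 3/5
p3 -> p2 = 3/5 -> 3/5 = 1
~(p3 -> p2) = ~1 = 0
~~p3 -> ~(p3 -> p2) = 3/5 -> 0 = 2/5
p2 -> p2 = 3/5 -> 3/5 = 1
p1 | (p2 -> p2) = 3/5 | 1 = 1
p3 -> p2 = 3/5 -> 3/5 = 1
(p1 | (p2 -> p2)) | (p3 -> p2) = 1 | 1 = 1
p3 -> p2 = 3/5 -> 3/5 = 1
((p1 | (p2 -> p2)) | (p3 -> p2)) -> (p3 -> p2) = 1 -> 1 = 1
(~~p3 -> ~(p3 -> p2)) <-> (((p1 | (p2 -> p2)) | (p3 -> p2)) -> (p3 -> p2)) = 2/5 <-> 1 = 2/5
~((~~p3 -> ~(p3 -> p2)) <-> (((p1 | (p2 -> p2)) | (p3 -> p2)) -> (p3 -> p2))) = ~2/5 = 3/5
~(((p3 -> p2) | ((p2 -> p2) -> p3)) -> ((p2 -> (p2 | p1)) -> (~p3 -> p1))) -> ~((~~p3 -> ~(p3 -> p2)) <-> (((p1 | (p2 -> p2)) | (p3 -> p2)) -> (p3 -> p2))) = 0 -> 3/5 = 1

1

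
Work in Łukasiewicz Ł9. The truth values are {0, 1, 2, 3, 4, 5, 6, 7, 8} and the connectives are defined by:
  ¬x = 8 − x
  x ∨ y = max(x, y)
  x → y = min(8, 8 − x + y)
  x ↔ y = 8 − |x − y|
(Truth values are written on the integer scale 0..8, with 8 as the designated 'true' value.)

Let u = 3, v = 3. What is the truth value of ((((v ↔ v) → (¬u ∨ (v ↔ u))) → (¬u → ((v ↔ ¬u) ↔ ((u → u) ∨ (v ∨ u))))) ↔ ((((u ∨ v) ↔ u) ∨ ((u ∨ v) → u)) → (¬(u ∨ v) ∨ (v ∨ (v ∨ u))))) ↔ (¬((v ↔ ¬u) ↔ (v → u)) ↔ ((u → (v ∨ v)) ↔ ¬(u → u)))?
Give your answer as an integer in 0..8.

7

v ↔ v = 3 ↔ 3 = 8
¬u = ¬3 = 5
v ↔ u = 3 ↔ 3 = 8
¬u ∨ (v ↔ u) = 5 ∨ 8 = 8
(v ↔ v) → (¬u ∨ (v ↔ u)) = 8 → 8 = 8
¬u = ¬3 = 5
¬u = ¬3 = 5
v ↔ ¬u = 3 ↔ 5 = 6
u → u = 3 → 3 = 8
v ∨ u = 3 ∨ 3 = 3
(u → u) ∨ (v ∨ u) = 8 ∨ 3 = 8
(v ↔ ¬u) ↔ ((u → u) ∨ (v ∨ u)) = 6 ↔ 8 = 6
¬u → ((v ↔ ¬u) ↔ ((u → u) ∨ (v ∨ u))) = 5 → 6 = 8
((v ↔ v) → (¬u ∨ (v ↔ u))) → (¬u → ((v ↔ ¬u) ↔ ((u → u) ∨ (v ∨ u)))) = 8 → 8 = 8
u ∨ v = 3 ∨ 3 = 3
(u ∨ v) ↔ u = 3 ↔ 3 = 8
u ∨ v = 3 ∨ 3 = 3
(u ∨ v) → u = 3 → 3 = 8
((u ∨ v) ↔ u) ∨ ((u ∨ v) → u) = 8 ∨ 8 = 8
u ∨ v = 3 ∨ 3 = 3
¬(u ∨ v) = ¬3 = 5
v ∨ u = 3 ∨ 3 = 3
v ∨ (v ∨ u) = 3 ∨ 3 = 3
¬(u ∨ v) ∨ (v ∨ (v ∨ u)) = 5 ∨ 3 = 5
(((u ∨ v) ↔ u) ∨ ((u ∨ v) → u)) → (¬(u ∨ v) ∨ (v ∨ (v ∨ u))) = 8 → 5 = 5
(((v ↔ v) → (¬u ∨ (v ↔ u))) → (¬u → ((v ↔ ¬u) ↔ ((u → u) ∨ (v ∨ u))))) ↔ ((((u ∨ v) ↔ u) ∨ ((u ∨ v) → u)) → (¬(u ∨ v) ∨ (v ∨ (v ∨ u)))) = 8 ↔ 5 = 5
¬u = ¬3 = 5
v ↔ ¬u = 3 ↔ 5 = 6
v → u = 3 → 3 = 8
(v ↔ ¬u) ↔ (v → u) = 6 ↔ 8 = 6
¬((v ↔ ¬u) ↔ (v → u)) = ¬6 = 2
v ∨ v = 3 ∨ 3 = 3
u → (v ∨ v) = 3 → 3 = 8
u → u = 3 → 3 = 8
¬(u → u) = ¬8 = 0
(u → (v ∨ v)) ↔ ¬(u → u) = 8 ↔ 0 = 0
¬((v ↔ ¬u) ↔ (v → u)) ↔ ((u → (v ∨ v)) ↔ ¬(u → u)) = 2 ↔ 0 = 6
((((v ↔ v) → (¬u ∨ (v ↔ u))) → (¬u → ((v ↔ ¬u) ↔ ((u → u) ∨ (v ∨ u))))) ↔ ((((u ∨ v) ↔ u) ∨ ((u ∨ v) → u)) → (¬(u ∨ v) ∨ (v ∨ (v ∨ u))))) ↔ (¬((v ↔ ¬u) ↔ (v → u)) ↔ ((u → (v ∨ v)) ↔ ¬(u → u))) = 5 ↔ 6 = 7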